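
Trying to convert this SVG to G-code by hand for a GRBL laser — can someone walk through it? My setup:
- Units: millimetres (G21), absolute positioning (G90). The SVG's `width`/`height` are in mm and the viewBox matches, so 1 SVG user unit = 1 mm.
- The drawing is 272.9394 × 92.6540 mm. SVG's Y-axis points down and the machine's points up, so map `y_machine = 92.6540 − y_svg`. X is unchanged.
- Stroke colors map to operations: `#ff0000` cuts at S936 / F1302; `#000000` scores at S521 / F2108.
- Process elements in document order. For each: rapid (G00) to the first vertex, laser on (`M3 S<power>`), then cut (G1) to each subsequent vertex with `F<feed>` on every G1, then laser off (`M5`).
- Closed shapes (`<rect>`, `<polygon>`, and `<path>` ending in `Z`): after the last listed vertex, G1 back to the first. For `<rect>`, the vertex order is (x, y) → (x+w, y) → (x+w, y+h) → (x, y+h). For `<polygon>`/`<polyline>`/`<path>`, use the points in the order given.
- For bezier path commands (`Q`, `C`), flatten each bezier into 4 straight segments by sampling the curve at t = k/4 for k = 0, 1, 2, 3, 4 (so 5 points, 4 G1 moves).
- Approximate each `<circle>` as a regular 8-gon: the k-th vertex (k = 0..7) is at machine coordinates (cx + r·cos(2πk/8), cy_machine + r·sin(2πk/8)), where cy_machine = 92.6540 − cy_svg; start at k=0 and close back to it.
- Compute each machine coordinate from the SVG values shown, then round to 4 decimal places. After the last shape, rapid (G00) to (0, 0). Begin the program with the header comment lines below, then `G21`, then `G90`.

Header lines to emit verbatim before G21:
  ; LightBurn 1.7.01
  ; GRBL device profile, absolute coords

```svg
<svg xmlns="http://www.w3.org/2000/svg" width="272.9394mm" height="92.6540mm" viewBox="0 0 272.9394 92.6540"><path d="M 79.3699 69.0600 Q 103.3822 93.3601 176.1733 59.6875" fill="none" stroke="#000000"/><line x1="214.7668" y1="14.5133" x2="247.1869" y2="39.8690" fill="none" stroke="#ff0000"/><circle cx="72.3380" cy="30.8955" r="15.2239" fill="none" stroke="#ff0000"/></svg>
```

1 u = 1 mm; y_m = 92.6540 − y.

[1] `<path>` quadratic bezier, #000000→score S521 F2108: (79.3699,23.5940) → (94.4247,15.0672) → (115.5769,13.7871) → (142.8264,19.7535) → (176.1733,32.9665)

[2] `<line>` line segment, #ff0000→cut S936 F1302: (214.7668,78.1407) → (247.1869,52.7850)

[3] `<circle>` circle, #ff0000→cut S936 F1302: (87.5619,61.7585) → (83.1029,72.5234) → (72.3380,76.9824) → (61.5731,72.5234) → (57.1141,61.7585) → (61.5731,50.9936) → (72.3380,46.5346) → (83.1029,50.9936) → (87.5619,61.7585) (closed)

; LightBurn 1.7.01
; GRBL device profile, absolute coords
G21
G90
G00 X79.3699 Y23.5940
M3 S521
G1 X94.4247 Y15.0672 F2108
G1 X115.5769 Y13.7871 F2108
G1 X142.8264 Y19.7535 F2108
G1 X176.1733 Y32.9665 F2108
M5
G00 X214.7668 Y78.1407
M3 S936
G1 X247.1869 Y52.7850 F1302
M5
G00 X87.5619 Y61.7585
M3 S936
G1 X83.1029 Y72.5234 F1302
G1 X72.3380 Y76.9824 F1302
G1 X61.5731 Y72.5234 F1302
G1 X57.1141 Y61.7585 F1302
G1 X61.5731 Y50.9936 F1302
G1 X72.3380 Y46.5346 F1302
G1 X83.1029 Y50.9936 F1302
G1 X87.5619 Y61.7585 F1302
M5
G00 X0.0000 Y0.0000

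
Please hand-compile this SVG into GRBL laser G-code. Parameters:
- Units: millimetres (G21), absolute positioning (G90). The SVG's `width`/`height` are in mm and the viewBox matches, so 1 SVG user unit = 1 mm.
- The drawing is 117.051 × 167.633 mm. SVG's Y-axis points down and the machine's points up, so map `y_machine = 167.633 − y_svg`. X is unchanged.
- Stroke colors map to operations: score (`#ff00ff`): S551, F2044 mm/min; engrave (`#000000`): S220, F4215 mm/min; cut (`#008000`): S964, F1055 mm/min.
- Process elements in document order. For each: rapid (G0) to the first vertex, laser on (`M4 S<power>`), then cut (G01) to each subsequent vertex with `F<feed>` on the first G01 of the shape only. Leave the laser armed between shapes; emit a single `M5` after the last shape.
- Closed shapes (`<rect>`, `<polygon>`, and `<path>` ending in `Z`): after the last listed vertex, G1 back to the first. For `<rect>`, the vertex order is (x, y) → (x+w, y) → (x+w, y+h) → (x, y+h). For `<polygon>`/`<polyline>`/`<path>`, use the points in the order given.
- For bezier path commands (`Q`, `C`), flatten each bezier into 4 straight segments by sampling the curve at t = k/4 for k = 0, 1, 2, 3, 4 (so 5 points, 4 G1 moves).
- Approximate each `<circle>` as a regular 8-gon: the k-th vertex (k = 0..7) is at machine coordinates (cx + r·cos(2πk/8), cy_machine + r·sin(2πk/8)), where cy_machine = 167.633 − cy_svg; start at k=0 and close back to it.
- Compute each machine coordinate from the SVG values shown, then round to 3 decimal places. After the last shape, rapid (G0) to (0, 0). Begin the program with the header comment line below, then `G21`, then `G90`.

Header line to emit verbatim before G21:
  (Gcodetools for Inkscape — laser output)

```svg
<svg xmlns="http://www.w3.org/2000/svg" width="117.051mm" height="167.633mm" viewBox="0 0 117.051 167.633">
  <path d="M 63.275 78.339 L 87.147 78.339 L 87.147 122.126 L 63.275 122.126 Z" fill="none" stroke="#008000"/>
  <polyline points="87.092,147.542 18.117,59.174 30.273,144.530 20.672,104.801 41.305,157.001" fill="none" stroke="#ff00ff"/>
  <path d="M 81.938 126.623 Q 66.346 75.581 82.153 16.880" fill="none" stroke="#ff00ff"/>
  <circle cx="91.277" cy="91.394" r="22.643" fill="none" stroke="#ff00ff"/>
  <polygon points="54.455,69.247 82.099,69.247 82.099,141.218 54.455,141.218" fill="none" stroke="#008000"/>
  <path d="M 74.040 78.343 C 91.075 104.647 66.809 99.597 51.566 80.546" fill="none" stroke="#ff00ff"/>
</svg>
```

(Gcodetools for Inkscape — laser output)
G21
G90
G0 X63.275 Y89.294
M4 S964
G01 X87.147 Y89.294 F1055
G01 X87.147 Y45.507
G01 X63.275 Y45.507
G01 X63.275 Y89.294
G0 X87.092 Y20.091
M4 S551
G01 X18.117 Y108.459 F2044
G01 X30.273 Y23.103
G01 X20.672 Y62.832
G01 X41.305 Y10.632
G0 X81.938 Y41.010
M4 S551
G01 X76.104 Y67.010 F2044
G01 X74.196 Y93.967
G01 X76.212 Y121.881
G01 X82.153 Y150.753
G0 X113.920 Y76.239
M4 S551
G01 X107.288 Y92.250 F2044
G01 X91.277 Y98.882
G01 X75.266 Y92.250
G01 X68.634 Y76.239
G01 X75.266 Y60.228
G01 X91.277 Y53.596
G01 X107.288 Y60.228
G01 X113.920 Y76.239
G0 X54.455 Y98.386
M4 S964
G01 X82.099 Y98.386 F1055
G01 X82.099 Y26.415
G01 X54.455 Y26.415
G01 X54.455 Y98.386
G0 X74.040 Y89.290
M4 S551
G01 X79.859 Y75.170 F2044
G01 X74.907 Y71.180
G01 X63.904 Y75.695
G01 X51.566 Y87.087
M5
G0 X0.000 Y0.000

1 u = 1 mm; y_m = 167.633 − y.

[1] `<path>` rectangle, #008000→cut S964 F1055: (63.275,89.294) → (87.147,89.294) → (87.147,45.507) → (63.275,45.507) → (63.275,89.294) (closed)

[2] `<polyline>` open polyline, #ff00ff→score S551 F2044: (87.092,20.091) → (18.117,108.459) → (30.273,23.103) → (20.672,62.832) → (41.305,10.632)

[3] `<path>` quadratic bezier, #ff00ff→score S551 F2044: (81.938,41.010) → (76.104,67.010) → (74.196,93.967) → (76.212,121.881) → (82.153,150.753)

[4] `<circle>` circle, #ff00ff→score S551 F2044: (113.920,76.239) → (107.288,92.250) → (91.277,98.882) → (75.266,92.250) → (68.634,76.239) → (75.266,60.228) → (91.277,53.596) → (107.288,60.228) → (113.920,76.239) (closed)

[5] `<polygon>` rectangle, #008000→cut S964 F1055: (54.455,98.386) → (82.099,98.386) → (82.099,26.415) → (54.455,26.415) → (54.455,98.386) (closed)

[6] `<path>` cubic bezier, #ff00ff→score S551 F2044: (74.040,89.290) → (79.859,75.170) → (74.907,71.180) → (63.904,75.695) → (51.566,87.087)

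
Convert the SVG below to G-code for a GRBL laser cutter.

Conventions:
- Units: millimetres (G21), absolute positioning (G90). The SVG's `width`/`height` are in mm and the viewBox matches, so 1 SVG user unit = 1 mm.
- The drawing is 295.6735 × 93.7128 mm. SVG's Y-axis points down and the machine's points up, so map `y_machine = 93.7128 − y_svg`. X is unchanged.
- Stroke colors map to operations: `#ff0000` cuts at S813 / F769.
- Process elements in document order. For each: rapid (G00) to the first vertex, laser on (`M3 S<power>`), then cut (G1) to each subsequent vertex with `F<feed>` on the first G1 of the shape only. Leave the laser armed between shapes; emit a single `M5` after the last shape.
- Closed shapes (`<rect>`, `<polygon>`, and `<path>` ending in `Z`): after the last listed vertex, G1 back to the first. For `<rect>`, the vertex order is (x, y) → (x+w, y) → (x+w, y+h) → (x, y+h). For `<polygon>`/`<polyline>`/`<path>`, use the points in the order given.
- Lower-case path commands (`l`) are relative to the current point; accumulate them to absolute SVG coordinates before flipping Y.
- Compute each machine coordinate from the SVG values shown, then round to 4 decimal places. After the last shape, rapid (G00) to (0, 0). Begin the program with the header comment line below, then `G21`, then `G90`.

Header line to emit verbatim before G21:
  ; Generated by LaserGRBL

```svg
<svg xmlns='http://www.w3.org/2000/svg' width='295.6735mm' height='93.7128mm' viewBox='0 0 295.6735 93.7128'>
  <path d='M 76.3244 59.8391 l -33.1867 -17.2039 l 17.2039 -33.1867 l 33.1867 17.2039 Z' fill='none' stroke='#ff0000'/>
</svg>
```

Since the viewBox matches the mm dimensions, user units are millimetres directly. The only transform is the Y-flip y_m = 93.7128 − y_svg.

Shape 1 is a regular polygon drawn with `<path>`. Its stroke #ff0000 means cut at S813, F769. After flipping Y the toolpath is (76.3244,33.8737) → (43.1377,51.0776) → (60.3416,84.2643) → (93.5283,67.0604) → (76.3244,33.8737), returning to the start.

; Generated by LaserGRBL
G21
G90
G00 X76.3244 Y33.8737
M3 S813
G1 X43.1377 Y51.0776 F769
G1 X60.3416 Y84.2643
G1 X93.5283 Y67.0604
G1 X76.3244 Y33.8737
M5
G00 X0.0000 Y0.0000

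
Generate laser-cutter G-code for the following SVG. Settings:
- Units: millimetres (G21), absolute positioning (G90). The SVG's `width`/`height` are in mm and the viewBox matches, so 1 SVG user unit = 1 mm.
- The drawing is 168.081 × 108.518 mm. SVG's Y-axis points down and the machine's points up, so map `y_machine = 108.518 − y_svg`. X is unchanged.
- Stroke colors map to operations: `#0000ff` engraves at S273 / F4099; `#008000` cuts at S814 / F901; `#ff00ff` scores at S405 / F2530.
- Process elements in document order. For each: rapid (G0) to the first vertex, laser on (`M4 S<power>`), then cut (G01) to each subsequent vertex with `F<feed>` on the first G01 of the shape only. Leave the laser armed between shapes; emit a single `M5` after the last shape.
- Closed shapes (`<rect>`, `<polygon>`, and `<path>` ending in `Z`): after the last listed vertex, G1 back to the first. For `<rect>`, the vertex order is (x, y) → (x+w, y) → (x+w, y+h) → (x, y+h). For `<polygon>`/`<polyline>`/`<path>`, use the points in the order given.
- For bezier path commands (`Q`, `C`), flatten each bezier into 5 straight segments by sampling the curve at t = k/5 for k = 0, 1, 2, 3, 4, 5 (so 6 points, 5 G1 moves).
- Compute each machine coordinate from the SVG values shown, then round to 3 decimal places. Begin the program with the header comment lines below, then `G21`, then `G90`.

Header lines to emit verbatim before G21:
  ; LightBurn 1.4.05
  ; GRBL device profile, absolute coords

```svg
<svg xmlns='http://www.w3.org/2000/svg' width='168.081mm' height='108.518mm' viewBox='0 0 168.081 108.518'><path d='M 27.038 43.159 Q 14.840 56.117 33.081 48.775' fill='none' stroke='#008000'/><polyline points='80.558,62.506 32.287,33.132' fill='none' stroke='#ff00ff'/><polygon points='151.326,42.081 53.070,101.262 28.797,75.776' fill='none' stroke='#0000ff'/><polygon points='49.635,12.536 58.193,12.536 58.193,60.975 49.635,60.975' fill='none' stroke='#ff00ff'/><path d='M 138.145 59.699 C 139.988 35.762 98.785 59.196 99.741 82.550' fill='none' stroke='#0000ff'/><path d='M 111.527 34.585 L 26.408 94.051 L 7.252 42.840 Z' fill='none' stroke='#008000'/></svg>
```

Since the viewBox matches the mm dimensions, user units are millimetres directly. The only transform is the Y-flip y_m = 108.518 − y_svg.

Shape 1 is a quadratic bezier drawn with `<path>`. Its stroke #008000 means cut at S814, F901. After flipping Y the toolpath is (27.038,65.359) → (23.376,60.988) → (22.150,58.241) → (23.358,57.117) → (27.002,57.618) → (33.081,59.743).

Shape 2 is a line segment drawn with `<polyline>`. Its stroke #ff00ff means score at S405, F2530. After flipping Y the toolpath is (80.558,46.012) → (32.287,75.386).

Shape 3 is a closed polygon drawn with `<polygon>`. Its stroke #0000ff means engrave at S273, F4099. After flipping Y the toolpath is (151.326,66.437) → (53.070,7.256) → (28.797,32.742) → (151.326,66.437), returning to the start.

Shape 4 is a rectangle drawn with `<polygon>`. Its stroke #ff00ff means score at S405, F2530. After flipping Y the toolpath is (49.635,95.982) → (58.193,95.982) → (58.193,47.543) → (49.635,47.543) → (49.635,95.982), returning to the start.

Shape 5 is a cubic bezier drawn with `<path>`. Its stroke #0000ff means engrave at S273, F4099. After flipping Y the toolpath is (138.145,48.819) → (134.767,57.876) → (125.148,57.842) → (113.377,50.994) → (103.545,39.610) → (99.741,25.968).

Shape 6 is a closed polygon drawn with `<path>`. Its stroke #008000 means cut at S814, F901. After flipping Y the toolpath is (111.527,73.933) → (26.408,14.467) → (7.252,65.678) → (111.527,73.933), returning to the start.

; LightBurn 1.4.05
; GRBL device profile, absolute coords
G21
G90
G0 X27.038 Y65.359
M4 S814
G01 X23.376 Y60.988 F901
G01 X22.150 Y58.241
G01 X23.358 Y57.117
G01 X27.002 Y57.618
G01 X33.081 Y59.743
G0 X80.558 Y46.012
M4 S405
G01 X32.287 Y75.386 F2530
G0 X151.326 Y66.437
M4 S273
G01 X53.070 Y7.256 F4099
G01 X28.797 Y32.742
G01 X151.326 Y66.437
G0 X49.635 Y95.982
M4 S405
G01 X58.193 Y95.982 F2530
G01 X58.193 Y47.543
G01 X49.635 Y47.543
G01 X49.635 Y95.982
G0 X138.145 Y48.819
M4 S273
G01 X134.767 Y57.876 F4099
G01 X125.148 Y57.842
G01 X113.377 Y50.994
G01 X103.545 Y39.610
G01 X99.741 Y25.968
G0 X111.527 Y73.933
M4 S814
G01 X26.408 Y14.467 F901
G01 X7.252 Y65.678
G01 X111.527 Y73.933
M5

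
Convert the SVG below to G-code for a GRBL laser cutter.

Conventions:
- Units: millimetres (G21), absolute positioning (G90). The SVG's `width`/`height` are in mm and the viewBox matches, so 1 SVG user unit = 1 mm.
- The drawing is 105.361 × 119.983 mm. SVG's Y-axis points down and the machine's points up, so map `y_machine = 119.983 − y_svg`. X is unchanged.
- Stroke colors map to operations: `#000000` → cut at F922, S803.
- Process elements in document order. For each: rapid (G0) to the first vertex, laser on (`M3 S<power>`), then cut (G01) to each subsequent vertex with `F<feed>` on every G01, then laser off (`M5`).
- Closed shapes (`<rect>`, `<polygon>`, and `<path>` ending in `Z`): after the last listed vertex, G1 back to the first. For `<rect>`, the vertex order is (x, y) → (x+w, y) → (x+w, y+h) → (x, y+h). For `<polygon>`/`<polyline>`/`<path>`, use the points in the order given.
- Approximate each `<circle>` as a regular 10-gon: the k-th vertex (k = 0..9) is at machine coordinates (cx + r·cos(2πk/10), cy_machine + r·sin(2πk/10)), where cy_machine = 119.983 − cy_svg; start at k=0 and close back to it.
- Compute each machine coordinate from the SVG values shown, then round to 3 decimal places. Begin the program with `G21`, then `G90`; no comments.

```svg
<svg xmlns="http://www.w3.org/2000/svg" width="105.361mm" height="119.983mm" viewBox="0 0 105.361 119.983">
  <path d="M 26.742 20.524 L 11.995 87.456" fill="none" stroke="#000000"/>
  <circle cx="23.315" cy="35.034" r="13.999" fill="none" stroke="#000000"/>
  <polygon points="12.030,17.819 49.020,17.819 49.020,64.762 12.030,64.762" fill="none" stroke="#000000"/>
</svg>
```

viewBox `0 0 105.361 119.983` with mm width/height → 1 unit = 1 mm. Flip: y_m = 119.983 − y_svg.

**Shape 1** — `<path>` line segment, stroke `#000000` → cut (S803, F922). Machine vertices: (26.742,99.459) → (11.995,32.527). Open path.

**Shape 2** — `<circle>` circle, stroke `#000000` → cut (S803, F922). Machine vertices: (37.314,84.949) → (34.640,93.177) → (27.641,98.263) → (18.989,98.263) → (11.990,93.177) → (9.316,84.949) → (11.990,76.721) → (18.989,71.635) → (27.641,71.635) → (34.640,76.721) → (37.314,84.949). Closed: final G1 returns to the first vertex.

**Shape 3** — `<polygon>` rectangle, stroke `#000000` → cut (S803, F922). Machine vertices: (12.030,102.164) → (49.020,102.164) → (49.020,55.221) → (12.030,55.221) → (12.030,102.164). Closed: final G1 returns to the first vertex.

G21
G90
G0 X26.742 Y99.459
M3 S803
G01 X11.995 Y32.527 F922
M5
G0 X37.314 Y84.949
M3 S803
G01 X34.640 Y93.177 F922
G01 X27.641 Y98.263 F922
G01 X18.989 Y98.263 F922
G01 X11.990 Y93.177 F922
G01 X9.316 Y84.949 F922
G01 X11.990 Y76.721 F922
G01 X18.989 Y71.635 F922
G01 X27.641 Y71.635 F922
G01 X34.640 Y76.721 F922
G01 X37.314 Y84.949 F922
M5
G0 X12.030 Y102.164
M3 S803
G01 X49.020 Y102.164 F922
G01 X49.020 Y55.221 F922
G01 X12.030 Y55.221 F922
G01 X12.030 Y102.164 F922
M5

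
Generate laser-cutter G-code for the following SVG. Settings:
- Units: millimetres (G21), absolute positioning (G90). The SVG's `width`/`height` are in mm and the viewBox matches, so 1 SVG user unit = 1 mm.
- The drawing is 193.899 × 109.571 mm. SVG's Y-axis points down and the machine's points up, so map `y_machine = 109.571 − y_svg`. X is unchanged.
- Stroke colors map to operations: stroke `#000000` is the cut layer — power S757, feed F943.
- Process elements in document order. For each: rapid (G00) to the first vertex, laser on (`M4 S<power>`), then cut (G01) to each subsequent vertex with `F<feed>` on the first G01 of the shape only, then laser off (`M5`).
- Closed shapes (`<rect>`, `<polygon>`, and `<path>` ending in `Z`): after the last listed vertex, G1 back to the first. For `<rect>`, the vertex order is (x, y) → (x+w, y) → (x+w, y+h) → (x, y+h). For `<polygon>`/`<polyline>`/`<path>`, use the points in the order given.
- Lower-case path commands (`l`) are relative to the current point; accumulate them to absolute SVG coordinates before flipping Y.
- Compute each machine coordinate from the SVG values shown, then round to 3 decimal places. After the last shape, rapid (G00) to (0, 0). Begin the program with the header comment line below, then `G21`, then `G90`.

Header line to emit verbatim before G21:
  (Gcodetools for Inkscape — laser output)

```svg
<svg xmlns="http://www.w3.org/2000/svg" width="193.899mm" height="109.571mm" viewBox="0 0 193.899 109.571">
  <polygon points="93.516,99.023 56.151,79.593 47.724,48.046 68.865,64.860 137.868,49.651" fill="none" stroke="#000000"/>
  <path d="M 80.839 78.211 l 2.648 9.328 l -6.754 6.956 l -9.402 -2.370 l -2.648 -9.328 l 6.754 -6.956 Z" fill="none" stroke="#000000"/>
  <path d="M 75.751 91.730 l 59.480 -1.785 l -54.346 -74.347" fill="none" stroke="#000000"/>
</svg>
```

(Gcodetools for Inkscape — laser output)
G21
G90
G00 X93.516 Y10.548
M4 S757
G01 X56.151 Y29.978 F943
G01 X47.724 Y61.525
G01 X68.865 Y44.711
G01 X137.868 Y59.920
G01 X93.516 Y10.548
M5
G00 X80.839 Y31.360
M4 S757
G01 X83.487 Y22.032 F943
G01 X76.733 Y15.076
G01 X67.331 Y17.446
G01 X64.683 Y26.774
G01 X71.437 Y33.730
G01 X80.839 Y31.360
M5
G00 X75.751 Y17.841
M4 S757
G01 X135.231 Y19.626 F943
G01 X80.885 Y93.973
M5
G00 X0.000 Y0.000

viewBox `0 0 193.899 109.571` with mm width/height → 1 unit = 1 mm. Flip: y_m = 109.571 − y_svg.

**Shape 1** — `<polygon>` closed polygon, stroke `#000000` → cut (S757, F943). Machine vertices: (93.516,10.548) → (56.151,29.978) → (47.724,61.525) → (68.865,44.711) → (137.868,59.920) → (93.516,10.548). Closed: final G1 returns to the first vertex.

**Shape 2** — `<path>` regular polygon, stroke `#000000` → cut (S757, F943). Machine vertices: (80.839,31.360) → (83.487,22.032) → (76.733,15.076) → (67.331,17.446) → (64.683,26.774) → (71.437,33.730) → (80.839,31.360). Closed: final G1 returns to the first vertex.

**Shape 3** — `<path>` open polyline, stroke `#000000` → cut (S757, F943). Machine vertices: (75.751,17.841) → (135.231,19.626) → (80.885,93.973). Open path.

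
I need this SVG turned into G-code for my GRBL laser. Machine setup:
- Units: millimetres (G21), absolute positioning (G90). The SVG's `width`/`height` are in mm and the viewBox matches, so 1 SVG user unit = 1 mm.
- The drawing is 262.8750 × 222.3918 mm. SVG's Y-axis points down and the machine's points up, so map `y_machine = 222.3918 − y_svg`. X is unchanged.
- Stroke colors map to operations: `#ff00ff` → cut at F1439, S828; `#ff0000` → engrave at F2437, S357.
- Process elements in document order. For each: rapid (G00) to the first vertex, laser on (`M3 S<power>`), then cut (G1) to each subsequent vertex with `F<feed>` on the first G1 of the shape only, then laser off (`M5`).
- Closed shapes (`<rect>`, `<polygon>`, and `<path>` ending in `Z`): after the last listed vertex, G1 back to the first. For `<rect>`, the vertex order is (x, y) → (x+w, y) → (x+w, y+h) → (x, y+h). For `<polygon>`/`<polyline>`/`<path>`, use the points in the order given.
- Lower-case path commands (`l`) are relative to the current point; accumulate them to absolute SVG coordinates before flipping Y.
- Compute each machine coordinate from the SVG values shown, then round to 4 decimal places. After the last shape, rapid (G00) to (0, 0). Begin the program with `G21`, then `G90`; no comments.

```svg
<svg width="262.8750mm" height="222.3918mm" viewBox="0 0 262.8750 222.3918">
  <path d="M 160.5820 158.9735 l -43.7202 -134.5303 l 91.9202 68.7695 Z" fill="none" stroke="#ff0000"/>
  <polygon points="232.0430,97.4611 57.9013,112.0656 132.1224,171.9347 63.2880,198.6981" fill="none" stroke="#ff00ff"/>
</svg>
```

1 u = 1 mm; y_m = 222.3918 − y.

[1] `<path>` closed polygon, #ff0000→engrave S357 F2437: (160.5820,63.4183) → (116.8618,197.9486) → (208.7820,129.1791) → (160.5820,63.4183) (closed)

[2] `<polygon>` closed polygon, #ff00ff→cut S828 F1439: (232.0430,124.9307) → (57.9013,110.3262) → (132.1224,50.4571) → (63.2880,23.6937) → (232.0430,124.9307) (closed)

G21
G90
G00 X160.5820 Y63.4183
M3 S357
G1 X116.8618 Y197.9486 F2437
G1 X208.7820 Y129.1791
G1 X160.5820 Y63.4183
M5
G00 X232.0430 Y124.9307
M3 S828
G1 X57.9013 Y110.3262 F1439
G1 X132.1224 Y50.4571
G1 X63.2880 Y23.6937
G1 X232.0430 Y124.9307
M5
G00 X0.0000 Y0.0000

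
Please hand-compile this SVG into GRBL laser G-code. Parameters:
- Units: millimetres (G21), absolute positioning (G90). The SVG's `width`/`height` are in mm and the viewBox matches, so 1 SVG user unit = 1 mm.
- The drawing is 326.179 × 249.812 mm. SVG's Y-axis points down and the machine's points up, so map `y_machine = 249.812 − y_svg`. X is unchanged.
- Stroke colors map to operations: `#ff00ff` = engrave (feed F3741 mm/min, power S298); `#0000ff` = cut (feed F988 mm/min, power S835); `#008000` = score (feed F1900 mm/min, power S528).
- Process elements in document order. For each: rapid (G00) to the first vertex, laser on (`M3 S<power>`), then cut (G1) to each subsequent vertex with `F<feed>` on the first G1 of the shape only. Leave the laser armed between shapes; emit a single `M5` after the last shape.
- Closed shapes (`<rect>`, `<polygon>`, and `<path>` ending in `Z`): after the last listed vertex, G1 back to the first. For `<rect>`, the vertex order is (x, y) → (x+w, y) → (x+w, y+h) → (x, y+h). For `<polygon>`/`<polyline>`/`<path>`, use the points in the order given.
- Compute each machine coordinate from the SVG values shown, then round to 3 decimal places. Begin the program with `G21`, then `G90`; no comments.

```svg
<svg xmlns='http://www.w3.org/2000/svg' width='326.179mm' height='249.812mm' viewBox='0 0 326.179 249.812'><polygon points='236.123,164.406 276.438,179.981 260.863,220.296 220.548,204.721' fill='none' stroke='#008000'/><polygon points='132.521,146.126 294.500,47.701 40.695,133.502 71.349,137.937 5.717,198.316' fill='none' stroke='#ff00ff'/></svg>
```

1 u = 1 mm; y_m = 249.812 − y.

[1] `<polygon>` regular polygon, #008000→score S528 F1900: (236.123,85.406) → (276.438,69.831) → (260.863,29.516) → (220.548,45.091) → (236.123,85.406) (closed)

[2] `<polygon>` closed polygon, #ff00ff→engrave S298 F3741: (132.521,103.686) → (294.500,202.111) → (40.695,116.310) → (71.349,111.875) → (5.717,51.496) → (132.521,103.686) (closed)

G21
G90
G00 X236.123 Y85.406
M3 S528
G1 X276.438 Y69.831 F1900
G1 X260.863 Y29.516
G1 X220.548 Y45.091
G1 X236.123 Y85.406
G00 X132.521 Y103.686
M3 S298
G1 X294.500 Y202.111 F3741
G1 X40.695 Y116.310
G1 X71.349 Y111.875
G1 X5.717 Y51.496
G1 X132.521 Y103.686
M5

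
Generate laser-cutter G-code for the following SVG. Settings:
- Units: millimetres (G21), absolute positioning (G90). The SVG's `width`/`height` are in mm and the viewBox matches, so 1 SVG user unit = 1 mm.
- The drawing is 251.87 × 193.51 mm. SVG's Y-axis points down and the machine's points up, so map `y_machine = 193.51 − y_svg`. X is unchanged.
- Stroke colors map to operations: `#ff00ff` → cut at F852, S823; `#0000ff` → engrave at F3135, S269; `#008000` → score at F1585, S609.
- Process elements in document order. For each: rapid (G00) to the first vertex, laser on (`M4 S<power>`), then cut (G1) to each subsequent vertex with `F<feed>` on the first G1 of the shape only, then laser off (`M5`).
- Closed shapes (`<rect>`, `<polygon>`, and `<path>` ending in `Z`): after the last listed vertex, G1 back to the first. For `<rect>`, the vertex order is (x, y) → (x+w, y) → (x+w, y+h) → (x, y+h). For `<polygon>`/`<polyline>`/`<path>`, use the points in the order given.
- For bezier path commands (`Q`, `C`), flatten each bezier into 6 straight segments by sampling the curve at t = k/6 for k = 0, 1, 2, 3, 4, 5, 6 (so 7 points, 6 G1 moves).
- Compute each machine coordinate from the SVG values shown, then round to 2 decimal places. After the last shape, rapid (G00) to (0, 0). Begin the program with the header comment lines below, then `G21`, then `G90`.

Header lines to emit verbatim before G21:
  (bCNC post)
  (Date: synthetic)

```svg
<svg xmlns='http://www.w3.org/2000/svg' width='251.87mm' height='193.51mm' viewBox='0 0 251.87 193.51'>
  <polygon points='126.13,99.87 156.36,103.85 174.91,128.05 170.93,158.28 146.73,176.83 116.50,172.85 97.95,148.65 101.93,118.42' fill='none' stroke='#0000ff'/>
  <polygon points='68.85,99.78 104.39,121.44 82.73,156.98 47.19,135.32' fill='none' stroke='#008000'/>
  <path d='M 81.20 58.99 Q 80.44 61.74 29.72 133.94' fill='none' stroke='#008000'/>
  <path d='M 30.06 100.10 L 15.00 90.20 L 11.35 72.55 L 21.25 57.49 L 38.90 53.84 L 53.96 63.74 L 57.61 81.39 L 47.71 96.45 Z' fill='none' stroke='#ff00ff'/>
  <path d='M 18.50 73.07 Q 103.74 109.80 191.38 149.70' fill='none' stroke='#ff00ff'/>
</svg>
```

Since the viewBox matches the mm dimensions, user units are millimetres directly. The only transform is the Y-flip y_m = 193.51 − y_svg.

Shape 1 is a regular polygon drawn with `<polygon>`. Its stroke #0000ff means engrave at S269, F3135. After flipping Y the toolpath is (126.13,93.64) → (156.36,89.66) → (174.91,65.46) → (170.93,35.23) → (146.73,16.68) → (116.50,20.66) → (97.95,44.86) → (101.93,75.09) → (126.13,93.64), returning to the start.

Shape 2 is a regular polygon drawn with `<polygon>`. Its stroke #008000 means score at S609, F1585. After flipping Y the toolpath is (68.85,93.73) → (104.39,72.07) → (82.73,36.53) → (47.19,58.19) → (68.85,93.73), returning to the start.

Shape 3 is a quadratic bezier drawn with `<path>`. Its stroke #008000 means score at S609, F1585. After flipping Y the toolpath is (81.20,134.52) → (79.56,131.67) → (75.14,124.97) → (67.95,114.41) → (57.98,99.99) → (45.24,81.71) → (29.72,59.57).

Shape 4 is a regular polygon drawn with `<path>`. Its stroke #ff00ff means cut at S823, F852. After flipping Y the toolpath is (30.06,93.41) → (15.00,103.31) → (11.35,120.96) → (21.25,136.02) → (38.90,139.67) → (53.96,129.77) → (57.61,112.12) → (47.71,97.06) → (30.06,93.41), returning to the start.

Shape 5 is a quadratic bezier drawn with `<path>`. Its stroke #ff00ff means cut at S823, F852. After flipping Y the toolpath is (18.50,120.44) → (46.98,108.11) → (75.59,95.60) → (104.34,82.92) → (133.22,70.06) → (162.23,57.02) → (191.38,43.81).

(bCNC post)
(Date: synthetic)
G21
G90
G00 X126.13 Y93.64
M4 S269
G1 X156.36 Y89.66 F3135
G1 X174.91 Y65.46
G1 X170.93 Y35.23
G1 X146.73 Y16.68
G1 X116.50 Y20.66
G1 X97.95 Y44.86
G1 X101.93 Y75.09
G1 X126.13 Y93.64
M5
G00 X68.85 Y93.73
M4 S609
G1 X104.39 Y72.07 F1585
G1 X82.73 Y36.53
G1 X47.19 Y58.19
G1 X68.85 Y93.73
M5
G00 X81.20 Y134.52
M4 S609
G1 X79.56 Y131.67 F1585
G1 X75.14 Y124.97
G1 X67.95 Y114.41
G1 X57.98 Y99.99
G1 X45.24 Y81.71
G1 X29.72 Y59.57
M5
G00 X30.06 Y93.41
M4 S823
G1 X15.00 Y103.31 F852
G1 X11.35 Y120.96
G1 X21.25 Y136.02
G1 X38.90 Y139.67
G1 X53.96 Y129.77
G1 X57.61 Y112.12
G1 X47.71 Y97.06
G1 X30.06 Y93.41
M5
G00 X18.50 Y120.44
M4 S823
G1 X46.98 Y108.11 F852
G1 X75.59 Y95.60
G1 X104.34 Y82.92
G1 X133.22 Y70.06
G1 X162.23 Y57.02
G1 X191.38 Y43.81
M5
G00 X0.00 Y0.00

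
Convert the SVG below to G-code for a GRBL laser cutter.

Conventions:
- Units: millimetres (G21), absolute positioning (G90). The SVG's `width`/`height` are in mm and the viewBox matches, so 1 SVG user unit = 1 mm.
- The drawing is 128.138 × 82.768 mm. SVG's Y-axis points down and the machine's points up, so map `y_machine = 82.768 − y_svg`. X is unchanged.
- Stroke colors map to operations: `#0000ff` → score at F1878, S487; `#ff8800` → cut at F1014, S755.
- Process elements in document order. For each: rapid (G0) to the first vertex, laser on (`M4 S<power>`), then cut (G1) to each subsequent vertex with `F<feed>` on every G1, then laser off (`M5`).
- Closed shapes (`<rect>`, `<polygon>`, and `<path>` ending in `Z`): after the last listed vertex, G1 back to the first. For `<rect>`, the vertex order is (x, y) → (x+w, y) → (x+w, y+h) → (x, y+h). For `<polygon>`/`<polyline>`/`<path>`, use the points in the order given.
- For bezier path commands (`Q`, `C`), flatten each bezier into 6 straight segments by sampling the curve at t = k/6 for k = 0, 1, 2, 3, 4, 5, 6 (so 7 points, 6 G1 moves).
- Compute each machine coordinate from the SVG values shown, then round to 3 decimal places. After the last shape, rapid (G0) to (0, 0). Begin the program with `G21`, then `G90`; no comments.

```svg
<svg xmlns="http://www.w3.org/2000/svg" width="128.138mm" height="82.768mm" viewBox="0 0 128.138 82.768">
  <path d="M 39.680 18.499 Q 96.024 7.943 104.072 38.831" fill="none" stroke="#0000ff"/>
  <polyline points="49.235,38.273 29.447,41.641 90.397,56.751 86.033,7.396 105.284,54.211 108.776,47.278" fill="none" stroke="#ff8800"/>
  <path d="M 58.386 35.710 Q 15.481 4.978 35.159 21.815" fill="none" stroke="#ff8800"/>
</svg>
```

G21
G90
G0 X39.680 Y64.269
M4 S487
G1 X57.120 Y66.636 F1878
G1 X71.876 Y66.701 F1878
G1 X83.950 Y64.464 F1878
G1 X93.340 Y59.924 F1878
G1 X100.048 Y53.082 F1878
G1 X104.072 Y43.937 F1878
M5
G0 X49.235 Y44.495
M4 S755
G1 X29.447 Y41.127 F1014
G1 X90.397 Y26.017 F1014
G1 X86.033 Y75.372 F1014
G1 X105.284 Y28.557 F1014
G1 X108.776 Y35.490 F1014
M5
G0 X58.386 Y47.058
M4 S755
G1 X45.823 Y55.981 F1014
G1 X36.736 Y62.261 F1014
G1 X31.127 Y65.898 F1014
G1 X28.994 Y66.892 F1014
G1 X30.338 Y65.244 F1014
G1 X35.159 Y60.953 F1014
M5
G0 X0.000 Y0.000

1 u = 1 mm; y_m = 82.768 − y.

[1] `<path>` quadratic bezier, #0000ff→score S487 F1878: (39.680,64.269) → (57.120,66.636) → (71.876,66.701) → (83.950,64.464) → (93.340,59.924) → (100.048,53.082) → (104.072,43.937)

[2] `<polyline>` open polyline, #ff8800→cut S755 F1014: (49.235,44.495) → (29.447,41.127) → (90.397,26.017) → (86.033,75.372) → (105.284,28.557) → (108.776,35.490)

[3] `<path>` quadratic bezier, #ff8800→cut S755 F1014: (58.386,47.058) → (45.823,55.981) → (36.736,62.261) → (31.127,65.898) → (28.994,66.892) → (30.338,65.244) → (35.159,60.953)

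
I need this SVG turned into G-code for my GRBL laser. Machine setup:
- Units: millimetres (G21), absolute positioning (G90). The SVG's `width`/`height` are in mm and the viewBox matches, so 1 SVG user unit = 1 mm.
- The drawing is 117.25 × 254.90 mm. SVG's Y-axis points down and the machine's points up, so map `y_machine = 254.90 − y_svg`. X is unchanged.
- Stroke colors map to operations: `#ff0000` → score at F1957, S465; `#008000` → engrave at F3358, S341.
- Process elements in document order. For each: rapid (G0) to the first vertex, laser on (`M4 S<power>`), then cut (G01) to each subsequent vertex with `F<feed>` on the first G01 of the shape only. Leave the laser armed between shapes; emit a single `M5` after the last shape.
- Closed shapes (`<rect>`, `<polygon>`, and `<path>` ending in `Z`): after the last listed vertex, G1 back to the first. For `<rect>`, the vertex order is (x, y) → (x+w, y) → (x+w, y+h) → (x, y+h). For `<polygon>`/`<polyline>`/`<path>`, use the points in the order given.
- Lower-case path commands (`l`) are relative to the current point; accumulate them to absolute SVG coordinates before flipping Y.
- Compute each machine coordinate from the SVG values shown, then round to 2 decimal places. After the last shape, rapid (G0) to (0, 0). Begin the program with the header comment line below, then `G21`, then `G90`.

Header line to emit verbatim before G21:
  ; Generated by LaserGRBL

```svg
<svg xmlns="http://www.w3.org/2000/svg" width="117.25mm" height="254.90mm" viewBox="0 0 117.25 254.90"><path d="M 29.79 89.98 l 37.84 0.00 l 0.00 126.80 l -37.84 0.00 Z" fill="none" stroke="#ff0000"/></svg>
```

; Generated by LaserGRBL
G21
G90
G0 X29.79 Y164.92
M4 S465
G01 X67.63 Y164.92 F1957
G01 X67.63 Y38.12
G01 X29.79 Y38.12
G01 X29.79 Y164.92
M5
G0 X0.00 Y0.00

1 u = 1 mm; y_m = 254.90 − y.

[1] `<path>` rectangle, #ff0000→score S465 F1957: (29.79,164.92) → (67.63,164.92) → (67.63,38.12) → (29.79,38.12) → (29.79,164.92) (closed)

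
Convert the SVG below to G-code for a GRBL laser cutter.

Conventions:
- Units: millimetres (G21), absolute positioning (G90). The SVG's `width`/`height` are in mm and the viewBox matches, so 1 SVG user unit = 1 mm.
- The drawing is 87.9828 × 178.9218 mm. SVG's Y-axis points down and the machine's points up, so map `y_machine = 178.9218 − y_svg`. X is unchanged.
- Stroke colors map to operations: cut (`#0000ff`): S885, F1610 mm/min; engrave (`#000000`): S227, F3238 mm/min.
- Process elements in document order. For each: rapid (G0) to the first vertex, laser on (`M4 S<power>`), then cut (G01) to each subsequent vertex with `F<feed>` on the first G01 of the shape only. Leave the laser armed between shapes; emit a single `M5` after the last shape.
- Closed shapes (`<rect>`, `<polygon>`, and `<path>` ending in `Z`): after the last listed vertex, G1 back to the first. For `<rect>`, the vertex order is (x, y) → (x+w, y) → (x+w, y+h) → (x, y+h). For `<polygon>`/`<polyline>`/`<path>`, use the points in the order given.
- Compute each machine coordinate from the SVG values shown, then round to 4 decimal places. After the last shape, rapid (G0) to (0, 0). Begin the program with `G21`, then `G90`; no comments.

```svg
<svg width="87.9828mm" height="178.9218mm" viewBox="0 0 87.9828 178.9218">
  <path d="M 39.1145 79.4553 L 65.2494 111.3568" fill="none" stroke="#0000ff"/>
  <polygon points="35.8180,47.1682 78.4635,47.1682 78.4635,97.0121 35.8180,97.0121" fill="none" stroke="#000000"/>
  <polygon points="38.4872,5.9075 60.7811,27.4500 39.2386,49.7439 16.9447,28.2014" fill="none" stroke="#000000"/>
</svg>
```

G21
G90
G0 X39.1145 Y99.4665
M4 S885
G01 X65.2494 Y67.5650 F1610
G0 X35.8180 Y131.7536
M4 S227
G01 X78.4635 Y131.7536 F3238
G01 X78.4635 Y81.9097
G01 X35.8180 Y81.9097
G01 X35.8180 Y131.7536
G0 X38.4872 Y173.0143
M4 S227
G01 X60.7811 Y151.4718 F3238
G01 X39.2386 Y129.1779
G01 X16.9447 Y150.7204
G01 X38.4872 Y173.0143
M5
G0 X0.0000 Y0.0000

viewBox `0 0 87.9828 178.9218` with mm width/height → 1 unit = 1 mm. Flip: y_m = 178.9218 − y_svg.

**Shape 1** — `<path>` line segment, stroke `#0000ff` → cut (S885, F1610). Machine vertices: (39.1145,99.4665) → (65.2494,67.5650). Open path.

**Shape 2** — `<polygon>` rectangle, stroke `#000000` → engrave (S227, F3238). Machine vertices: (35.8180,131.7536) → (78.4635,131.7536) → (78.4635,81.9097) → (35.8180,81.9097) → (35.8180,131.7536). Closed: final G1 returns to the first vertex.

**Shape 3** — `<polygon>` regular polygon, stroke `#000000` → engrave (S227, F3238). Machine vertices: (38.4872,173.0143) → (60.7811,151.4718) → (39.2386,129.1779) → (16.9447,150.7204) → (38.4872,173.0143). Closed: final G1 returns to the first vertex.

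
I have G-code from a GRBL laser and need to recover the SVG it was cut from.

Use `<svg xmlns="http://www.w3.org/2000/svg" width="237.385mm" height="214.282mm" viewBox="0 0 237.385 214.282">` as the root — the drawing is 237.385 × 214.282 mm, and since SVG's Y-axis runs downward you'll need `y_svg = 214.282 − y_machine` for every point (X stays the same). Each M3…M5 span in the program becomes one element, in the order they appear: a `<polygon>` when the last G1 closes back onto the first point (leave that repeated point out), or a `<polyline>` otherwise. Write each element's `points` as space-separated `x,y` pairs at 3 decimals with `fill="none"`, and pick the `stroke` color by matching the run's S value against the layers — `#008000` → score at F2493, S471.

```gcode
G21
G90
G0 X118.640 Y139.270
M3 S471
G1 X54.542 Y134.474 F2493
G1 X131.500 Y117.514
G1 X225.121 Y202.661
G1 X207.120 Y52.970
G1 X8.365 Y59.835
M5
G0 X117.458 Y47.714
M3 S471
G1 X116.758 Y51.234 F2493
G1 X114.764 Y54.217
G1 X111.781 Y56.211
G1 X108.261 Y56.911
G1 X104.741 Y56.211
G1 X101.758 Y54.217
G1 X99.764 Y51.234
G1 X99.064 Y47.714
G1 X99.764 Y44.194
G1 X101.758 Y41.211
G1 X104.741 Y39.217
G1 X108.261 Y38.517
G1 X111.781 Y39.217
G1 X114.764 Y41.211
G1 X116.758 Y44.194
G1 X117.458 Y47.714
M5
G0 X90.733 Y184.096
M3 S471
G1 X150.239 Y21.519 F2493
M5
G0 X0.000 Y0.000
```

Machine Y-up, SVG Y-down with viewBox height 214.282, so y_svg = 214.282 − y_machine; X carries over. Every run uses S471, so all elements get stroke `#008000` (score).

Run 1: The run is open, so emit a `<polyline>` with points (Y-flipped): 118.640,75.012 54.542,79.808 131.500,96.768 225.121,11.621 207.120,161.312 8.365,154.447.

Run 2: The run returns to its start, so emit a `<polygon>` with points (Y-flipped): 117.458,166.568 116.758,163.048 114.764,160.065 111.781,158.071 108.261,157.371 104.741,158.071 101.758,160.065 99.764,163.048 99.064,166.568 99.764,170.088 101.758,173.071 104.741,175.065 108.261,175.765 111.781,175.065 114.764,173.071 116.758,170.088.

Run 3: The run is open, so emit a `<polyline>` with points (Y-flipped): 90.733,30.186 150.239,192.763.

<svg xmlns="http://www.w3.org/2000/svg" width="237.385mm" height="214.282mm" viewBox="0 0 237.385 214.282">
  <polyline points="118.640,75.012 54.542,79.808 131.500,96.768 225.121,11.621 207.120,161.312 8.365,154.447" fill="none" stroke="#008000"/>
  <polygon points="117.458,166.568 116.758,163.048 114.764,160.065 111.781,158.071 108.261,157.371 104.741,158.071 101.758,160.065 99.764,163.048 99.064,166.568 99.764,170.088 101.758,173.071 104.741,175.065 108.261,175.765 111.781,175.065 114.764,173.071 116.758,170.088" fill="none" stroke="#008000"/>
  <polyline points="90.733,30.186 150.239,192.763" fill="none" stroke="#008000"/>
</svg>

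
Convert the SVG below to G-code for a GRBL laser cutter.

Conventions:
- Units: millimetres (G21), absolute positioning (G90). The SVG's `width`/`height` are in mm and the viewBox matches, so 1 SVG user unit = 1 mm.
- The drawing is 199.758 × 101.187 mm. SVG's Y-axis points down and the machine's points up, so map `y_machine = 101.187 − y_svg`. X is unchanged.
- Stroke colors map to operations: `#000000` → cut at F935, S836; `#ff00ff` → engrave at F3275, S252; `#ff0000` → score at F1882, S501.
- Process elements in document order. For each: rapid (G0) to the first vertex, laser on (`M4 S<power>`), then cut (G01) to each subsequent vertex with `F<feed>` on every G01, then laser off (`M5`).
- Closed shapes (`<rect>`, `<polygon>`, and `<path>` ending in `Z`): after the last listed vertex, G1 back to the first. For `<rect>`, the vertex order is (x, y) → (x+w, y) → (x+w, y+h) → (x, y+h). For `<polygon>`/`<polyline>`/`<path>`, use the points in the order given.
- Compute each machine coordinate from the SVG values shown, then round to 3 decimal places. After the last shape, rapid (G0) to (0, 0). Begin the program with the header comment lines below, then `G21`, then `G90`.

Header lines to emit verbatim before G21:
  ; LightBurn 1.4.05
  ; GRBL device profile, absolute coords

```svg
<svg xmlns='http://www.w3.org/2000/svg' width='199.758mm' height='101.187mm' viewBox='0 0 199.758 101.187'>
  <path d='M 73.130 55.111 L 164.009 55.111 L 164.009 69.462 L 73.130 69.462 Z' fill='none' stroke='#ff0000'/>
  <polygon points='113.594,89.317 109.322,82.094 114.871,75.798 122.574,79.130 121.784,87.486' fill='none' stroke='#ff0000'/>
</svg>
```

; LightBurn 1.4.05
; GRBL device profile, absolute coords
G21
G90
G0 X73.130 Y46.076
M4 S501
G01 X164.009 Y46.076 F1882
G01 X164.009 Y31.725 F1882
G01 X73.130 Y31.725 F1882
G01 X73.130 Y46.076 F1882
M5
G0 X113.594 Y11.870
M4 S501
G01 X109.322 Y19.093 F1882
G01 X114.871 Y25.389 F1882
G01 X122.574 Y22.057 F1882
G01 X121.784 Y13.701 F1882
G01 X113.594 Y11.870 F1882
M5
G0 X0.000 Y0.000

viewBox `0 0 199.758 101.187` with mm width/height → 1 unit = 1 mm. Flip: y_m = 101.187 − y_svg.

**Shape 1** — `<path>` rectangle, stroke `#ff0000` → score (S501, F1882). Machine vertices: (73.130,46.076) → (164.009,46.076) → (164.009,31.725) → (73.130,31.725) → (73.130,46.076). Closed: final G1 returns to the first vertex.

**Shape 2** — `<polygon>` regular polygon, stroke `#ff0000` → score (S501, F1882). Machine vertices: (113.594,11.870) → (109.322,19.093) → (114.871,25.389) → (122.574,22.057) → (121.784,13.701) → (113.594,11.870). Closed: final G1 returns to the first vertex.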